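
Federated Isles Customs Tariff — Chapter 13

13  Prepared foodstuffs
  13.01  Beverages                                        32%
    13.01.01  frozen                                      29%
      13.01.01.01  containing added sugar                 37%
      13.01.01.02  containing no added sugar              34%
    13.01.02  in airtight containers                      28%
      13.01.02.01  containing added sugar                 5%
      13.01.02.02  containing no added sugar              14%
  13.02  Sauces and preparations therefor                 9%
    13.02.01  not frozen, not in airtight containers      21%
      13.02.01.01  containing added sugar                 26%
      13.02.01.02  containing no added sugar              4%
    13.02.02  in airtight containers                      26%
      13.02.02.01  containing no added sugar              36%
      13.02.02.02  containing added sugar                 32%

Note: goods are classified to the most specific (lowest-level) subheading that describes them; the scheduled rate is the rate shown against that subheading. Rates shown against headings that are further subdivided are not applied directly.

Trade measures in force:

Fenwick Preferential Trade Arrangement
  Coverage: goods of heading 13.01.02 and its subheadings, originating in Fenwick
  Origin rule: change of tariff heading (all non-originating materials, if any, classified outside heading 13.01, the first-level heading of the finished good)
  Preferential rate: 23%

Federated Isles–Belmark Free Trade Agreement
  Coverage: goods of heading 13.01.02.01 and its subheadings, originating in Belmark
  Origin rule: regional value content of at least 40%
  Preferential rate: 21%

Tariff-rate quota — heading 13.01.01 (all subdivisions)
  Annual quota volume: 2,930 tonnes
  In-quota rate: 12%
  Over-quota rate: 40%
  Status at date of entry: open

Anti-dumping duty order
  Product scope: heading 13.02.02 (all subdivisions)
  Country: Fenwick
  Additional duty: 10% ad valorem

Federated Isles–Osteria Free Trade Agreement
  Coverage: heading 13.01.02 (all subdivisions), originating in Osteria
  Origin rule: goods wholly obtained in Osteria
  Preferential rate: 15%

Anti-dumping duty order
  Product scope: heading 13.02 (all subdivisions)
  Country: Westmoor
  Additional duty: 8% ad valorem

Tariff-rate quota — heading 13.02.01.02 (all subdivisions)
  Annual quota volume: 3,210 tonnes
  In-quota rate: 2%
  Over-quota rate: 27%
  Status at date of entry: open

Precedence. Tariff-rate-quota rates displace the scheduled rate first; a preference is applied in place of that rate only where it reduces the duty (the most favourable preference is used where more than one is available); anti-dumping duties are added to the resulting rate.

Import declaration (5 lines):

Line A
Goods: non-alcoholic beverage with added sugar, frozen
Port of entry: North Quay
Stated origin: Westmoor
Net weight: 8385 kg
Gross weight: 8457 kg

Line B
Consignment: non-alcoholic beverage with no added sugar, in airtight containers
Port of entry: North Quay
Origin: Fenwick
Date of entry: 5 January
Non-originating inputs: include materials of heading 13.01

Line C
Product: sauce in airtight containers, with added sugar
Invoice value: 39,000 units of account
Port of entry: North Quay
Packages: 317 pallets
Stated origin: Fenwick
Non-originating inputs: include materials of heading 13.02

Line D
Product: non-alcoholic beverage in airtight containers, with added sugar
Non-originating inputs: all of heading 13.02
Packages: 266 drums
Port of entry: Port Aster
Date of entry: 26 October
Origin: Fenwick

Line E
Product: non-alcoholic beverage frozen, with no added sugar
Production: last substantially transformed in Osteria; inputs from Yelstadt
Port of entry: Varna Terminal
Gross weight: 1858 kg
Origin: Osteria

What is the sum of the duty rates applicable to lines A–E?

Line A: non-alcoholic beverage → 13.01; frozen → 13.01.01; with added sugar → 13.01.01.01. Scheduled 37%. quota on 13.01.01 open → in-quota 12%. → 12%.
Line B: non-alcoholic beverage → 13.01; in airtight containers → 13.01.02; with no added sugar → 13.01.02.02. Scheduled 14%. Fenwick agreement on 13.01.02: CTH not met. → 14%.
Line C: sauce → 13.02; in airtight containers → 13.02.02; with added sugar → 13.02.02.02. Scheduled 32%. Fenwick agreement on 13.01.02: 13.02.02.02 not covered; anti-dumping (Fenwick, 13.02.02): +10%; total 32% + 10% = 42%. → 42%.
Line D: non-alcoholic beverage → 13.01; in airtight containers → 13.01.02; with added sugar → 13.01.02.01. Scheduled 5%. Fenwick agreement on 13.01.02: CTH met → 23% available; preference 23% not lower than 5% → no reduction. → 5%.
Line E: non-alcoholic beverage → 13.01; frozen → 13.01.01; with no added sugar → 13.01.01.02. Scheduled 34%. quota on 13.01.01 open → in-quota 12%; Osteria agreement on 13.01.02: 13.01.01.02 not covered. → 12%.
Sum: 12% + 14% + 42% + 5% + 12% = 85%.

85%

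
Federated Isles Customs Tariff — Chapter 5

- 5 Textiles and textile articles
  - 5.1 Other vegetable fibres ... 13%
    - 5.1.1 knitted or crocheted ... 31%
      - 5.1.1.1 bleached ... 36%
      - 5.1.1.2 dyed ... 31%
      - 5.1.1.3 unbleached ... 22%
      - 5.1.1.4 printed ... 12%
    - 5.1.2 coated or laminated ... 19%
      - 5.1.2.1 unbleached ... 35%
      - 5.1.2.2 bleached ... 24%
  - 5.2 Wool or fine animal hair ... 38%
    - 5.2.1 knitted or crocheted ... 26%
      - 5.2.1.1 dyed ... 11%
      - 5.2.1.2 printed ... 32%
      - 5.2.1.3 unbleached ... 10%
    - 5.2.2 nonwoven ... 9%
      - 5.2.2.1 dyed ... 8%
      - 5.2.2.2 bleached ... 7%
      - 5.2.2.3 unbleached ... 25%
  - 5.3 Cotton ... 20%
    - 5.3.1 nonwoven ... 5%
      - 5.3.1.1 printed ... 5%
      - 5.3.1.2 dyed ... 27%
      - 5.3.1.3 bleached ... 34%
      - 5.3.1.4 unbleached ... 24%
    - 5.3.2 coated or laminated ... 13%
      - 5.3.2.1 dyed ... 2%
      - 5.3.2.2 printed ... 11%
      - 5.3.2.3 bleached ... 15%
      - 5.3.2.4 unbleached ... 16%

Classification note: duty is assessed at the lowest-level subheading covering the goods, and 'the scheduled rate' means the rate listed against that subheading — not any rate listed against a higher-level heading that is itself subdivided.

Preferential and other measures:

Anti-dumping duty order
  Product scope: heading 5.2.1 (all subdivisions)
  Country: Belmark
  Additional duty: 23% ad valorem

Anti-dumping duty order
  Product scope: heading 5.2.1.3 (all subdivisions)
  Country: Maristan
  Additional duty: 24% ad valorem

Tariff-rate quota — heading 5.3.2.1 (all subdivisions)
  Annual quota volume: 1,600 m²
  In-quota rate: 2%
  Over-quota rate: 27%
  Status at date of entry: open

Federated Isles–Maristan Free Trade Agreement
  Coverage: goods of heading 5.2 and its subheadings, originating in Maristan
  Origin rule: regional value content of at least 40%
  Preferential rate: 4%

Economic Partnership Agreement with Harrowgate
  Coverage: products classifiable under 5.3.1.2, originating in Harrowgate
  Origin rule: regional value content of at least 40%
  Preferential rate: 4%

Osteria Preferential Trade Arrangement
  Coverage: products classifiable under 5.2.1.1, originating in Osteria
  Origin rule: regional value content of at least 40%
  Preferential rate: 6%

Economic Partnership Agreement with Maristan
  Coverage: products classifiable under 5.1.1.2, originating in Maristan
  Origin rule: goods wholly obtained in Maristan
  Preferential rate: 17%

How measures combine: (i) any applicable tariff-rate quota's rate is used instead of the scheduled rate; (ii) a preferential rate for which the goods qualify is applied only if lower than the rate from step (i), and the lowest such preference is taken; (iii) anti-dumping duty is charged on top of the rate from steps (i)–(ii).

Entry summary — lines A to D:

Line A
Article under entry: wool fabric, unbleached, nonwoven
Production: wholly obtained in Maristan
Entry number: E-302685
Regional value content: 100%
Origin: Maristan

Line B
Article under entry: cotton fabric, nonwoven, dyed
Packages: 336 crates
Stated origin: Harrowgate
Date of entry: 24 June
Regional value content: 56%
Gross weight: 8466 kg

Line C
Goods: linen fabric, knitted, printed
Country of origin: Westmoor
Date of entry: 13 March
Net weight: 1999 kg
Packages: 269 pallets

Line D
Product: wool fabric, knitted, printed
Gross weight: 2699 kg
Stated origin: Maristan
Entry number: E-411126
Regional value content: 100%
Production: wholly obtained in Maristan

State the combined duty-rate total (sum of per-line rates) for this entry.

Line A: wool → 5.2; nonwoven → 5.2.2; unbleached → 5.2.2.3. Scheduled 25%. Maristan agreement on 5.2: RVC ≥ 40% → 4% available; Maristan agreement on 5.1.1.2: 5.2.2.3 not covered; preferential 4%. → 4%.
Line B: cotton → 5.3; nonwoven → 5.3.1; dyed → 5.3.1.2. Scheduled 27%. Harrowgate agreement on 5.3.1.2: RVC ≥ 40% → 4% available; preferential 4%. → 4%.
Line C: linen → 5.1; knitted → 5.1.1; printed → 5.1.1.4. Scheduled 12%. No special measure applies. → 12%.
Line D: wool → 5.2; knitted → 5.2.1; printed → 5.2.1.2. Scheduled 32%. Maristan agreement on 5.2: RVC ≥ 40% → 4% available; Maristan agreement on 5.1.1.2: 5.2.1.2 not covered; preferential 4%. → 4%.
Sum: 4% + 4% + 12% + 4% = 24%.

24%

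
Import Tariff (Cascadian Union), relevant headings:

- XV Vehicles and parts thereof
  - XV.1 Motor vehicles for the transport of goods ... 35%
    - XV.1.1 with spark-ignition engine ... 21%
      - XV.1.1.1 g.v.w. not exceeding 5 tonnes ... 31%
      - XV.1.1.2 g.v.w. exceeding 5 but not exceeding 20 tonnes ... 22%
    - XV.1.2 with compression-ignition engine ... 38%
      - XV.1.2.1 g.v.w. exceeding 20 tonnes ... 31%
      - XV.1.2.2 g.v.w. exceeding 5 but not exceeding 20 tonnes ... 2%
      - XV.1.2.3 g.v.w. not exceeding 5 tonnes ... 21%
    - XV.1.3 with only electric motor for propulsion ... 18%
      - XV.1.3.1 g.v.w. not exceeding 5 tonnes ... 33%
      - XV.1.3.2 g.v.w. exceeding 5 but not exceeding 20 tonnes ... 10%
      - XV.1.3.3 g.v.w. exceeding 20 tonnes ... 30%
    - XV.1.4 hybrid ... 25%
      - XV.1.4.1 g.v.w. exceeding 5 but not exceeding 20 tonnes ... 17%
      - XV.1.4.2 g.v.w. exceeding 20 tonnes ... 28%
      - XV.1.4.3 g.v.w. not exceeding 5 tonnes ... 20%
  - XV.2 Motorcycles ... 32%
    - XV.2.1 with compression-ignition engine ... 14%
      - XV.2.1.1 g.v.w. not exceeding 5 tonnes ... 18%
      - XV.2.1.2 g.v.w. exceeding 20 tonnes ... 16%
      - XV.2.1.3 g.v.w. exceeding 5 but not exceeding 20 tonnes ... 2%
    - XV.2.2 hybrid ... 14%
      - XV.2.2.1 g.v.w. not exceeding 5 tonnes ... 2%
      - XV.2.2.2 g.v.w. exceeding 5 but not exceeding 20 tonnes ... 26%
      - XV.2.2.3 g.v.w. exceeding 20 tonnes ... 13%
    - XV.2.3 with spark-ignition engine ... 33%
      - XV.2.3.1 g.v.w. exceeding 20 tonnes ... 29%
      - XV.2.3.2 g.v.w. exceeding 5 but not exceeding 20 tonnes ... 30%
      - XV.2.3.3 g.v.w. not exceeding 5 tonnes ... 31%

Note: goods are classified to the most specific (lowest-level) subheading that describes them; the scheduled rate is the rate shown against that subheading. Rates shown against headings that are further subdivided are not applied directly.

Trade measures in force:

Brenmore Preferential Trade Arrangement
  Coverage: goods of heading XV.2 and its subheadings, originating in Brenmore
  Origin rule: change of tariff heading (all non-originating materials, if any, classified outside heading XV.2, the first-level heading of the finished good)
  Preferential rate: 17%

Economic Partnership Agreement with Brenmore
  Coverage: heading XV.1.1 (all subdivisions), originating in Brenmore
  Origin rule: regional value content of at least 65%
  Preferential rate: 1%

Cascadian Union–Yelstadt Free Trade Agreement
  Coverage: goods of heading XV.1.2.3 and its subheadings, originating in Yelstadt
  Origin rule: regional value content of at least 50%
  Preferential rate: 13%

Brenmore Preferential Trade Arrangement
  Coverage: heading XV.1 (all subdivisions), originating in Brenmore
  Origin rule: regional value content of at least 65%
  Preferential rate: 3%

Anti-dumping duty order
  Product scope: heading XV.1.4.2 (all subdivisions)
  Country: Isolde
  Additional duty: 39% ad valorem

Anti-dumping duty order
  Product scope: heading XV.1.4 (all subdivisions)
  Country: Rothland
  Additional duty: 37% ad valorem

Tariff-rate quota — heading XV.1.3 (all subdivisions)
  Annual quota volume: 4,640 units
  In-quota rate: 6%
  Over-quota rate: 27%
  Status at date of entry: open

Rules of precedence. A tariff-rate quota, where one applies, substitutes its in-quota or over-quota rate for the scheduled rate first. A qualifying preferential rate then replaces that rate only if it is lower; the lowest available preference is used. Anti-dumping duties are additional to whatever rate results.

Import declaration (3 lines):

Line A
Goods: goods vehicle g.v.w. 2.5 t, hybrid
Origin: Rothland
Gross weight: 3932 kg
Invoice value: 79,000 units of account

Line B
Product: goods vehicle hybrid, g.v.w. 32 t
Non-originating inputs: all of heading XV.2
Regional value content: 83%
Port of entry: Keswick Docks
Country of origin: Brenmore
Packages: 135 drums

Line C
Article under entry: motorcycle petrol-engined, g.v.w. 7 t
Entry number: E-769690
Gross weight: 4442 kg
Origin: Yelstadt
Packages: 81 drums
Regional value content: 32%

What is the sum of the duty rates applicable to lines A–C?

Line A: goods vehicle → XV.1; hybrid → XV.1.4; g.v.w. 2.5 t → XV.1.4.3. Scheduled 20%. anti-dumping (Rothland, XV.1.4): +37%; total 20% + 37% = 57%. → 57%.
Line B: goods vehicle → XV.1; hybrid → XV.1.4; g.v.w. 32 t → XV.1.4.2. Scheduled 28%. Brenmore agreement on XV.2: XV.1.4.2 not covered; Brenmore agreement on XV.1.1: XV.1.4.2 not covered; Brenmore agreement on XV.1: RVC ≥ 65% → 3% available; preferential 3%. → 3%.
Line C: motorcycle → XV.2; petrol-engined → XV.2.3; g.v.w. 7 t → XV.2.3.2. Scheduled 30%. Yelstadt agreement on XV.1.2.3: XV.2.3.2 not covered. → 30%.
Sum: 57% + 3% + 30% = 90%.

90%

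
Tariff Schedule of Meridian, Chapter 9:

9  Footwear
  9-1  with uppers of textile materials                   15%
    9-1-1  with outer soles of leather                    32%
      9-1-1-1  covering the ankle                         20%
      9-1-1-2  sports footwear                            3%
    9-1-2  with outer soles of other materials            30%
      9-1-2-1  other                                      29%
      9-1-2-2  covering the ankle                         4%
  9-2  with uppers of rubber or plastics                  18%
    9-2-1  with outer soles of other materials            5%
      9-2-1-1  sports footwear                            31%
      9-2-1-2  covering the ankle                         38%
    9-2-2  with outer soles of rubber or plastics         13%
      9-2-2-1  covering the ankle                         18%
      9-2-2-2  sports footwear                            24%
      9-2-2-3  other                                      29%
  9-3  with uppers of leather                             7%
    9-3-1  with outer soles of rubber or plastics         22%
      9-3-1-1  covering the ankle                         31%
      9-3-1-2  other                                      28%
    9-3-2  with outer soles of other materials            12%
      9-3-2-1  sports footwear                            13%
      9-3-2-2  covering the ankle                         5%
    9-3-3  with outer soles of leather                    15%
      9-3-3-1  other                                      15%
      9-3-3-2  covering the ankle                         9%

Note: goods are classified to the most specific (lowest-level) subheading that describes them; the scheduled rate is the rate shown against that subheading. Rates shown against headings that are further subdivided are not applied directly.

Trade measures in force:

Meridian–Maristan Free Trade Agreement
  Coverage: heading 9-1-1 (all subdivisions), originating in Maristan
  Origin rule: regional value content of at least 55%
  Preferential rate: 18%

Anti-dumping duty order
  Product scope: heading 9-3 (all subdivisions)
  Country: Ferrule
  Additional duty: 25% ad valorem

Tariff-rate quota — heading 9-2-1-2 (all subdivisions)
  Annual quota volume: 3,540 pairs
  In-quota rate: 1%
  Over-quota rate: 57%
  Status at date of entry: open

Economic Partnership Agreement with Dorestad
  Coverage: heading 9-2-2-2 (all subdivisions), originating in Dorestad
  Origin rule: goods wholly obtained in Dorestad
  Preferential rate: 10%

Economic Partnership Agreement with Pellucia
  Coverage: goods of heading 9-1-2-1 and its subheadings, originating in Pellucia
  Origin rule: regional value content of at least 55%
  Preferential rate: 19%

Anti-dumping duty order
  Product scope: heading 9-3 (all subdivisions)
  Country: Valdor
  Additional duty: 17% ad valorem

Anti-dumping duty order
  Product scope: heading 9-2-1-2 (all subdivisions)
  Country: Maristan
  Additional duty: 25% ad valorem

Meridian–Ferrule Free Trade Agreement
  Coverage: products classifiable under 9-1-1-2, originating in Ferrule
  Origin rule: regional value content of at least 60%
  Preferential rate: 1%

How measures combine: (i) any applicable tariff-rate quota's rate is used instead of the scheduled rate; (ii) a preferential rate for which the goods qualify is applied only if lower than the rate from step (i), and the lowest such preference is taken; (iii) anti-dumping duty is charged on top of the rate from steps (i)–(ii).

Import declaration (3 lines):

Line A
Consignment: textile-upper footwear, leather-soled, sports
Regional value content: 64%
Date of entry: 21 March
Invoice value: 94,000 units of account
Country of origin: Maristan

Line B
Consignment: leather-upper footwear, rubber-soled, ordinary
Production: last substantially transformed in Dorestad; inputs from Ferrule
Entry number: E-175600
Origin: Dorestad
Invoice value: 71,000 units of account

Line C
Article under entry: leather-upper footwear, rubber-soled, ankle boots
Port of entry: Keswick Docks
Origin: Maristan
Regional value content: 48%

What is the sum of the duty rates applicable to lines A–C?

Line A: textile-upper → 9-1; leather-soled → 9-1-1; sports → 9-1-1-2. Scheduled 3%. Maristan agreement on 9-1-1: RVC ≥ 55% → 18% available; preference 18% not lower than 3% → no reduction. → 3%.
Line B: leather-upper → 9-3; rubber-soled → 9-3-1; ordinary → 9-3-1-2. Scheduled 28%. Dorestad agreement on 9-2-2-2: 9-3-1-2 not covered. → 28%.
Line C: leather-upper → 9-3; rubber-soled → 9-3-1; ankle boots → 9-3-1-1. Scheduled 31%. Maristan agreement on 9-1-1: 9-3-1-1 not covered. → 31%.
Sum: 3% + 28% + 31% = 62%.

62%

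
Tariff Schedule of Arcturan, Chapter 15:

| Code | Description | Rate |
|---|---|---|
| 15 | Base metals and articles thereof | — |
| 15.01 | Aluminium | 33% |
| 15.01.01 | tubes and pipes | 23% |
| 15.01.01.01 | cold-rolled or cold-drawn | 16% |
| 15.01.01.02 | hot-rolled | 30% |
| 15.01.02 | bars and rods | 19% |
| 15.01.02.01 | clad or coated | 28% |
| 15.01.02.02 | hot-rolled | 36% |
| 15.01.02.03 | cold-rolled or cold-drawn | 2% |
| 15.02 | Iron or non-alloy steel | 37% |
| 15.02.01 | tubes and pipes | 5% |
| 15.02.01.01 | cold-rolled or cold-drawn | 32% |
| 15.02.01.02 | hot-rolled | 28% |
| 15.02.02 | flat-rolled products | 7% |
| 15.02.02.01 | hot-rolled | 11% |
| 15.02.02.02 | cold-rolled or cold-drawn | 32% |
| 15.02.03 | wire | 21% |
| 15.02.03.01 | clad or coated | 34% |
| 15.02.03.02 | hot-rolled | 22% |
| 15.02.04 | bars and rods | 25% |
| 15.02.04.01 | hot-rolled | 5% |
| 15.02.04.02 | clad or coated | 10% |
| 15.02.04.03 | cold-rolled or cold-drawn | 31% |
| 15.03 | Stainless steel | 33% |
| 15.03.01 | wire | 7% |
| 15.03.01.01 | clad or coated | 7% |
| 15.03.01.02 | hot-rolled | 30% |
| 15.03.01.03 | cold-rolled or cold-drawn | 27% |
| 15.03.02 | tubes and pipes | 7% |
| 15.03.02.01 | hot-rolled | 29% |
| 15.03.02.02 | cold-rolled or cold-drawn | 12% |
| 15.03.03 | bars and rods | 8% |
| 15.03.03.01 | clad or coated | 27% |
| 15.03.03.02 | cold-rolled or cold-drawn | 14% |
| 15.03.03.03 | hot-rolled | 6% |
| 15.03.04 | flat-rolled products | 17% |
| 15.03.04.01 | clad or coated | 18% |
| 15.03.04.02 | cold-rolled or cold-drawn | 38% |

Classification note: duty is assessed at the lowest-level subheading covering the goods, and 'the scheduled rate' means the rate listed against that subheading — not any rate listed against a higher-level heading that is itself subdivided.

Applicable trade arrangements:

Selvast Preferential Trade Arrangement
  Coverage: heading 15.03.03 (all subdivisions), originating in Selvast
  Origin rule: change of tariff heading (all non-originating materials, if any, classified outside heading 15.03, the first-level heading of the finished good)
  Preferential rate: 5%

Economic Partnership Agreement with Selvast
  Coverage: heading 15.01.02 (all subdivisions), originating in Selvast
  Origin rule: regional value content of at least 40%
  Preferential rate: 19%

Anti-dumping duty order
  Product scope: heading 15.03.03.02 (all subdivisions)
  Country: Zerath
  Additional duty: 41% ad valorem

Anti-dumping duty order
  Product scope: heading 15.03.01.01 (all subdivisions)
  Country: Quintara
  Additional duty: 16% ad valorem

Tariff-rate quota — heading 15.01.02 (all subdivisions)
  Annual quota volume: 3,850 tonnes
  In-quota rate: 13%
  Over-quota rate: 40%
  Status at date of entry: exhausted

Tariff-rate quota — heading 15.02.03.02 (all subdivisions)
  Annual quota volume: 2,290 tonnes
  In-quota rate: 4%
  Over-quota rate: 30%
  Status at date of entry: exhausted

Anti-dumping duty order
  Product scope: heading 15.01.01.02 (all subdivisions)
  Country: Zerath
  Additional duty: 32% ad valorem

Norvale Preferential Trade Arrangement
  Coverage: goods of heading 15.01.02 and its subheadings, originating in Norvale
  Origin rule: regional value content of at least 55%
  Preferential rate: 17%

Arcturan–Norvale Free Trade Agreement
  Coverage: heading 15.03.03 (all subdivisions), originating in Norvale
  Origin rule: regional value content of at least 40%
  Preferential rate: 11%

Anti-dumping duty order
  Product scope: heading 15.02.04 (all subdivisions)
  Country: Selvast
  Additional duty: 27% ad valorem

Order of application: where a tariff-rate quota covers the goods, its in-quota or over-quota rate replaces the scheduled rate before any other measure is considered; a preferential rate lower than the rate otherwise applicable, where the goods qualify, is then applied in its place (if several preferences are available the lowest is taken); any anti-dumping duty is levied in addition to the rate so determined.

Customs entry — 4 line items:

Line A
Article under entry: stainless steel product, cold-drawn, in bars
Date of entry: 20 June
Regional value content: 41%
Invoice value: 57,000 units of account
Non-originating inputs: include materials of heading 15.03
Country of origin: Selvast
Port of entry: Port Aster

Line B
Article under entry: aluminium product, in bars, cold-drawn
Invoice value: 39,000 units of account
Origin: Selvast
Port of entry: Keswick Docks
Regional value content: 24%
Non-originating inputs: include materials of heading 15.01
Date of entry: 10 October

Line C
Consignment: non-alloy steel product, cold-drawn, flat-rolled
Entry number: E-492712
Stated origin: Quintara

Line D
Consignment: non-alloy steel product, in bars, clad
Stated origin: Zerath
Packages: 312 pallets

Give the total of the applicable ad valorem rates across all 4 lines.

96%

Line A: stainless steel → 15.03; in bars → 15.03.03; cold-drawn → 15.03.03.02. Scheduled 14%. Selvast agreement on 15.03.03: CTH not met; Selvast agreement on 15.01.02: 15.03.03.02 not covered. → 14%.
Line B: aluminium → 15.01; in bars → 15.01.02; cold-drawn → 15.01.02.03. Scheduled 2%. quota on 15.01.02 exhausted → over-quota 40%; Selvast agreement on 15.03.03: 15.01.02.03 not covered; Selvast agreement on 15.01.02: RVC < 40%. → 40%.
Line C: non-alloy steel → 15.02; flat-rolled → 15.02.02; cold-drawn → 15.02.02.02. Scheduled 32%. No special measure applies. → 32%.
Line D: non-alloy steel → 15.02; in bars → 15.02.04; clad → 15.02.04.02. Scheduled 10%. No special measure applies. → 10%.
Sum: 14% + 40% + 32% + 10% = 96%.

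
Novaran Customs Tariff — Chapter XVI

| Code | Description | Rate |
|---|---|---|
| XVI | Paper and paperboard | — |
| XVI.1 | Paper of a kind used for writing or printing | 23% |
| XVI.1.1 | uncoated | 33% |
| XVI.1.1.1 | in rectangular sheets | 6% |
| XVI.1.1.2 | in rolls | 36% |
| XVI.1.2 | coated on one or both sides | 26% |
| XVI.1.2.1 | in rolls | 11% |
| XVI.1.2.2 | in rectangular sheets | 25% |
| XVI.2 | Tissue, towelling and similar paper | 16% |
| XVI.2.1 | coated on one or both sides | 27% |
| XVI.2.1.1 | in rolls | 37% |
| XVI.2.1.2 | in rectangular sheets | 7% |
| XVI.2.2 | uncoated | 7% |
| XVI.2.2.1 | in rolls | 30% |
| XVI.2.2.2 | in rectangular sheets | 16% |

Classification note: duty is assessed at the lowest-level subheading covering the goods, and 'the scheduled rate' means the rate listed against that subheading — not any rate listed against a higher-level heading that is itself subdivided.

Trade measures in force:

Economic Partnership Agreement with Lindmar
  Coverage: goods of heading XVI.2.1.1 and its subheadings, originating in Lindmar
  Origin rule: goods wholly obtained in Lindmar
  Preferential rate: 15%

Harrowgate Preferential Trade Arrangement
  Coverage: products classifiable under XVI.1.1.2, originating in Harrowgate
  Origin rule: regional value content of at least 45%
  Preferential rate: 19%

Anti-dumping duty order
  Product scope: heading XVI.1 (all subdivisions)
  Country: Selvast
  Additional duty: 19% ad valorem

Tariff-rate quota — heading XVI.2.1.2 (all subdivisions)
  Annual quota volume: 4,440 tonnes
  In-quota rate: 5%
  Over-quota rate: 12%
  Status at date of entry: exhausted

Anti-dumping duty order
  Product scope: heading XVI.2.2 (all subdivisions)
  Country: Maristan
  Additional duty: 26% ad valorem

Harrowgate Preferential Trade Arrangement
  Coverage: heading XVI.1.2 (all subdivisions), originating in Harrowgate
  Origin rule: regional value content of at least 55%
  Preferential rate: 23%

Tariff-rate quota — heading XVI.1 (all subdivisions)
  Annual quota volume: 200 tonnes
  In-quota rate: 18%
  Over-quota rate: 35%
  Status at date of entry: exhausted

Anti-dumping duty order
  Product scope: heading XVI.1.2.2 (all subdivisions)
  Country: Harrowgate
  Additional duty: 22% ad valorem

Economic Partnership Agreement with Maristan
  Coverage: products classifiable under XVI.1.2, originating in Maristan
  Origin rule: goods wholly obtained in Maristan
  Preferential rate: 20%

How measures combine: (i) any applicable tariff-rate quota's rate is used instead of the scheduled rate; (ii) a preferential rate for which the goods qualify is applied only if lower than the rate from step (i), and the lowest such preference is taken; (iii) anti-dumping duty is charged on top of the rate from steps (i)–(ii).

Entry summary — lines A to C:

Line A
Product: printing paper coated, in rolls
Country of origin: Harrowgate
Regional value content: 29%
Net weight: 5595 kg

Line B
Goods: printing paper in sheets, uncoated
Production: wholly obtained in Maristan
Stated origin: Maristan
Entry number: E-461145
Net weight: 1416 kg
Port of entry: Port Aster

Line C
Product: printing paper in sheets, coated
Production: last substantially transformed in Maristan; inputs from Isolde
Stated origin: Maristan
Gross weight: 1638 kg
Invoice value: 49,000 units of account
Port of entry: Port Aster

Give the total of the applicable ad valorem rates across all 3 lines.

Line A: printing paper → XVI.1; coated → XVI.1.2; in rolls → XVI.1.2.1. Scheduled 11%. quota on XVI.1 exhausted → over-quota 35%; Harrowgate agreement on XVI.1.1.2: XVI.1.2.1 not covered; Harrowgate agreement on XVI.1.2: RVC < 55%. → 35%.
Line B: printing paper → XVI.1; uncoated → XVI.1.1; in sheets → XVI.1.1.1. Scheduled 6%. quota on XVI.1 exhausted → over-quota 35%; Maristan agreement on XVI.1.2: XVI.1.1.1 not covered. → 35%.
Line C: printing paper → XVI.1; coated → XVI.1.2; in sheets → XVI.1.2.2. Scheduled 25%. quota on XVI.1 exhausted → over-quota 35%; Maristan agreement on XVI.1.2: not wholly obtained. → 35%.
Sum: 35% + 35% + 35% = 105%.

105%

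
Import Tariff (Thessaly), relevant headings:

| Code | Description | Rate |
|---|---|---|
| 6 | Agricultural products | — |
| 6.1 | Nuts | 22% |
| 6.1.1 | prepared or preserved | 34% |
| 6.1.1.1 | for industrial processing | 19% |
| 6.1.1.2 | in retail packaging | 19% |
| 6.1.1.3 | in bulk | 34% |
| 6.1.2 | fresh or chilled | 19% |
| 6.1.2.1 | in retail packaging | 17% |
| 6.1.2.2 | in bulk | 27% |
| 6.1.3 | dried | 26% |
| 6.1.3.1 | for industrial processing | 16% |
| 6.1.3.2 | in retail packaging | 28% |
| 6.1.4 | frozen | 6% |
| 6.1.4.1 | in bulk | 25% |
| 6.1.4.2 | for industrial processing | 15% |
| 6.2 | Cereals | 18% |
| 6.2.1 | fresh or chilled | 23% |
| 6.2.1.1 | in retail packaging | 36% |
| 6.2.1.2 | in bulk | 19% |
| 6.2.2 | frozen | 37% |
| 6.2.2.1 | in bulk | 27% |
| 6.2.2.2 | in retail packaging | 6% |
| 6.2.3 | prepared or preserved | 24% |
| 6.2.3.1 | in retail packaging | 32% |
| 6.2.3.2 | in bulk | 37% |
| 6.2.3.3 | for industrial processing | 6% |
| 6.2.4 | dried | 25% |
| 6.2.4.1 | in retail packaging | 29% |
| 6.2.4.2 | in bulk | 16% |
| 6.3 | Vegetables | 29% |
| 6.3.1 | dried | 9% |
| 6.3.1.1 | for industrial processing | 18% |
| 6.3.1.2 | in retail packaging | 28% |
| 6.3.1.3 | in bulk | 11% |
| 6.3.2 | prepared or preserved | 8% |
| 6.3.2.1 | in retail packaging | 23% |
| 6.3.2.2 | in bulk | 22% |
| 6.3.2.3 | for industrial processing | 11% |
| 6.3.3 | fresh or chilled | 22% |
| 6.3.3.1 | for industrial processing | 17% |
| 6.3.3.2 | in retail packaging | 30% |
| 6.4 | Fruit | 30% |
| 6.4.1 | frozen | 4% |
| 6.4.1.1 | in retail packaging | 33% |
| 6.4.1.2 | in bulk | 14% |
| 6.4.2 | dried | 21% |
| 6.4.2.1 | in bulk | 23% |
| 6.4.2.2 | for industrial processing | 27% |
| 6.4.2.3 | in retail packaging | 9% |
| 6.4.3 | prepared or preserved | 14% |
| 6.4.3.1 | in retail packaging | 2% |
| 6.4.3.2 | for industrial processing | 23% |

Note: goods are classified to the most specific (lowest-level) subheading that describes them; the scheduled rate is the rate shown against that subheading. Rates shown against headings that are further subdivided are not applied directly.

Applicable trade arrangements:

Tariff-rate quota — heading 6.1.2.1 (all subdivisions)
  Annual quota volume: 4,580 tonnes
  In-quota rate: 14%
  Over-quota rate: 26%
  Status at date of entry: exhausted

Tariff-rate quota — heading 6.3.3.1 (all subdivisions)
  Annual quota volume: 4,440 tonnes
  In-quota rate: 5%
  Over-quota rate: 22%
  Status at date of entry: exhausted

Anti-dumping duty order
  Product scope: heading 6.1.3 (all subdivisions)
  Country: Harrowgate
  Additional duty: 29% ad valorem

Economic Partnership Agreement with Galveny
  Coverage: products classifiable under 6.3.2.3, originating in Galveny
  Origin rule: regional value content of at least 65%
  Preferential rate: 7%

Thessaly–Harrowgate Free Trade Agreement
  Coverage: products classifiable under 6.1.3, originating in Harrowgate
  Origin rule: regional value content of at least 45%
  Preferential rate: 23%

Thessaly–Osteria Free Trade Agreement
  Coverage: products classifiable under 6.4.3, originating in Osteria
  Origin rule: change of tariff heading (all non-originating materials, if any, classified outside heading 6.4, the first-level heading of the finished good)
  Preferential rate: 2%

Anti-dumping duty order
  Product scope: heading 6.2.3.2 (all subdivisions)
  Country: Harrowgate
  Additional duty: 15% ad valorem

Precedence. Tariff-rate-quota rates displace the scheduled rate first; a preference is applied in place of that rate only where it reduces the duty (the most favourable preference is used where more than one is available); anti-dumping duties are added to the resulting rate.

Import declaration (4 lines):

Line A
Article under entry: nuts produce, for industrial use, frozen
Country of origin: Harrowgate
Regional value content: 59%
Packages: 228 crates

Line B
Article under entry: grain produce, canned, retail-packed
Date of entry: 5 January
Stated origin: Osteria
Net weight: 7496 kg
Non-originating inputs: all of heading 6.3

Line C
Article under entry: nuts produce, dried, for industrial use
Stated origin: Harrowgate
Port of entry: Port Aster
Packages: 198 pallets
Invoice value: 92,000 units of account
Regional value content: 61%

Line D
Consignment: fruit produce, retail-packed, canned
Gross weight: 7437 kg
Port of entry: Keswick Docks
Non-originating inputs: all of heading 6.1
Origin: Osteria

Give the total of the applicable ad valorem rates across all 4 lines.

94%

Line A: nuts → 6.1; frozen → 6.1.4; for industrial use → 6.1.4.2. Scheduled 15%. Harrowgate agreement on 6.1.3: 6.1.4.2 not covered. → 15%.
Line B: grain → 6.2; canned → 6.2.3; retail-packed → 6.2.3.1. Scheduled 32%. Osteria agreement on 6.4.3: 6.2.3.1 not covered. → 32%.
Line C: nuts → 6.1; dried → 6.1.3; for industrial use → 6.1.3.1. Scheduled 16%. Harrowgate agreement on 6.1.3: RVC ≥ 45% → 23% available; preference 23% not lower than 16% → no reduction; anti-dumping (Harrowgate, 6.1.3): +29%; total 16% + 29% = 45%. → 45%.
Line D: fruit → 6.4; canned → 6.4.3; retail-packed → 6.4.3.1. Scheduled 2%. Osteria agreement on 6.4.3: CTH met → 2% available; preference 2% not lower than 2% → no reduction. → 2%.
Sum: 15% + 32% + 45% + 2% = 94%.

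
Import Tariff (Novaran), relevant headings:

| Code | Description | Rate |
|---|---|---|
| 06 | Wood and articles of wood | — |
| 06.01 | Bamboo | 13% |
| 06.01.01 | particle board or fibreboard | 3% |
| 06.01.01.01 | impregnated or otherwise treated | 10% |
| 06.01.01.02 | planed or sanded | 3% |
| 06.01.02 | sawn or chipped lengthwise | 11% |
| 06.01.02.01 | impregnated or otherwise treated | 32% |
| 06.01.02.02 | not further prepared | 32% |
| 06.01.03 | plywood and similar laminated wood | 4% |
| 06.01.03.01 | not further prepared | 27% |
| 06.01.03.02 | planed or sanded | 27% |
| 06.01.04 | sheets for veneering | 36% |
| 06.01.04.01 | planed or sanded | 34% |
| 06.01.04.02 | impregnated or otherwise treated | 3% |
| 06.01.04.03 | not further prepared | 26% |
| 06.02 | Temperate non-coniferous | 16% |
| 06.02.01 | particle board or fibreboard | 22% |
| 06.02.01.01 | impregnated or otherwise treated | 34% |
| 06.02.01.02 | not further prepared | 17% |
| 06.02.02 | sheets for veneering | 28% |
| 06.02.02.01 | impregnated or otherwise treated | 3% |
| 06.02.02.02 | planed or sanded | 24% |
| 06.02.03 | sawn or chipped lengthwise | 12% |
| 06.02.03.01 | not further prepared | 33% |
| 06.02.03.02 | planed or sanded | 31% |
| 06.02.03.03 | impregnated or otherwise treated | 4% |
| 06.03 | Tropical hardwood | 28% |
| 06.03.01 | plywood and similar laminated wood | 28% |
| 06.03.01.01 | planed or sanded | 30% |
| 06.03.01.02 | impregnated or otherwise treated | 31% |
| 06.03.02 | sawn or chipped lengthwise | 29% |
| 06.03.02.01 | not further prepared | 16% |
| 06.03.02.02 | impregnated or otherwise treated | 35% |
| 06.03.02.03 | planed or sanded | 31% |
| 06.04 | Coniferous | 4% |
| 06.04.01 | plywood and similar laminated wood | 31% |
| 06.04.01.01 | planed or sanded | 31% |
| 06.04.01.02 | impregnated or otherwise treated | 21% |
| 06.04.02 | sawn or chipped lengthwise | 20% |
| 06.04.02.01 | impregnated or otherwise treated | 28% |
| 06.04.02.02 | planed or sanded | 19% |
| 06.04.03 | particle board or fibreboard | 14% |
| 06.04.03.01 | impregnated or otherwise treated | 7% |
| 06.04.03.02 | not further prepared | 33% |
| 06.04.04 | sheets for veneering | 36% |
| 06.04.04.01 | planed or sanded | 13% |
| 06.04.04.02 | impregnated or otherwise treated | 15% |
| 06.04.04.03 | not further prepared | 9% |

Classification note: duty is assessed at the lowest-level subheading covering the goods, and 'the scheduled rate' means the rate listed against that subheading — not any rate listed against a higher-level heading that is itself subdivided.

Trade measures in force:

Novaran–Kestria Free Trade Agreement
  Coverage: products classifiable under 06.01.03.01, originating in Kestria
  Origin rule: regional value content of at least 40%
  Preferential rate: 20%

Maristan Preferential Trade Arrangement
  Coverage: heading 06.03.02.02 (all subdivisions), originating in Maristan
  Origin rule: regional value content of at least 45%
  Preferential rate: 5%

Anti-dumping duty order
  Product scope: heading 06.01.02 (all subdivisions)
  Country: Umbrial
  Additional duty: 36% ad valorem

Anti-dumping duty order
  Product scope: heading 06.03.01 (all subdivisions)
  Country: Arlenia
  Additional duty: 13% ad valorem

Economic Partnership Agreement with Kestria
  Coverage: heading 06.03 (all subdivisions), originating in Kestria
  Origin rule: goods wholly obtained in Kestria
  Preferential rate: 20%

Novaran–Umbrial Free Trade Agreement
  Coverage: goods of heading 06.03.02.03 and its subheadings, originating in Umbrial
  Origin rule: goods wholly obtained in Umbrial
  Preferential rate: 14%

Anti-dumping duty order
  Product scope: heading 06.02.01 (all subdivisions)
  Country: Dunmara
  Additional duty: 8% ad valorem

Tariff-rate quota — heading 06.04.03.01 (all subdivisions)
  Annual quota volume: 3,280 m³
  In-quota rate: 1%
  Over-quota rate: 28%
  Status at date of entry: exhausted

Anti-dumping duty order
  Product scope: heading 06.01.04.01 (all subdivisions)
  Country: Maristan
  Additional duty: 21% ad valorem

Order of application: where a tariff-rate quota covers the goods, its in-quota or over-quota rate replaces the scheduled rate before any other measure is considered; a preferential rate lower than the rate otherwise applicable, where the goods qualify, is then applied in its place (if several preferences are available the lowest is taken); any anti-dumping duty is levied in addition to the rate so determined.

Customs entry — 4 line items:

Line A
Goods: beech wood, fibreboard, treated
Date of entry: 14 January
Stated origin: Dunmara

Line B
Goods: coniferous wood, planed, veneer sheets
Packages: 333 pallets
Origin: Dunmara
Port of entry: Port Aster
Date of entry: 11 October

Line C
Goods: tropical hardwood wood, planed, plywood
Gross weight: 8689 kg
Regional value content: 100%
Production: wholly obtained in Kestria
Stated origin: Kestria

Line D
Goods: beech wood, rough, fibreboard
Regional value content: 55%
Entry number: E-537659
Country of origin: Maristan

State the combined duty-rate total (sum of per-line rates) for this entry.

Line A: beech → 06.02; fibreboard → 06.02.01; treated → 06.02.01.01. Scheduled 34%. anti-dumping (Dunmara, 06.02.01): +8%; total 34% + 8% = 42%. → 42%.
Line B: coniferous → 06.04; veneer sheets → 06.04.04; planed → 06.04.04.01. Scheduled 13%. No special measure applies. → 13%.
Line C: tropical hardwood → 06.03; plywood → 06.03.01; planed → 06.03.01.01. Scheduled 30%. Kestria agreement on 06.01.03.01: 06.03.01.01 not covered; Kestria agreement on 06.03: wholly obtained → 20% available; preferential 20%. → 20%.
Line D: beech → 06.02; fibreboard → 06.02.01; rough → 06.02.01.02. Scheduled 17%. Maristan agreement on 06.03.02.02: 06.02.01.02 not covered. → 17%.
Sum: 42% + 13% + 20% + 17% = 92%.

92%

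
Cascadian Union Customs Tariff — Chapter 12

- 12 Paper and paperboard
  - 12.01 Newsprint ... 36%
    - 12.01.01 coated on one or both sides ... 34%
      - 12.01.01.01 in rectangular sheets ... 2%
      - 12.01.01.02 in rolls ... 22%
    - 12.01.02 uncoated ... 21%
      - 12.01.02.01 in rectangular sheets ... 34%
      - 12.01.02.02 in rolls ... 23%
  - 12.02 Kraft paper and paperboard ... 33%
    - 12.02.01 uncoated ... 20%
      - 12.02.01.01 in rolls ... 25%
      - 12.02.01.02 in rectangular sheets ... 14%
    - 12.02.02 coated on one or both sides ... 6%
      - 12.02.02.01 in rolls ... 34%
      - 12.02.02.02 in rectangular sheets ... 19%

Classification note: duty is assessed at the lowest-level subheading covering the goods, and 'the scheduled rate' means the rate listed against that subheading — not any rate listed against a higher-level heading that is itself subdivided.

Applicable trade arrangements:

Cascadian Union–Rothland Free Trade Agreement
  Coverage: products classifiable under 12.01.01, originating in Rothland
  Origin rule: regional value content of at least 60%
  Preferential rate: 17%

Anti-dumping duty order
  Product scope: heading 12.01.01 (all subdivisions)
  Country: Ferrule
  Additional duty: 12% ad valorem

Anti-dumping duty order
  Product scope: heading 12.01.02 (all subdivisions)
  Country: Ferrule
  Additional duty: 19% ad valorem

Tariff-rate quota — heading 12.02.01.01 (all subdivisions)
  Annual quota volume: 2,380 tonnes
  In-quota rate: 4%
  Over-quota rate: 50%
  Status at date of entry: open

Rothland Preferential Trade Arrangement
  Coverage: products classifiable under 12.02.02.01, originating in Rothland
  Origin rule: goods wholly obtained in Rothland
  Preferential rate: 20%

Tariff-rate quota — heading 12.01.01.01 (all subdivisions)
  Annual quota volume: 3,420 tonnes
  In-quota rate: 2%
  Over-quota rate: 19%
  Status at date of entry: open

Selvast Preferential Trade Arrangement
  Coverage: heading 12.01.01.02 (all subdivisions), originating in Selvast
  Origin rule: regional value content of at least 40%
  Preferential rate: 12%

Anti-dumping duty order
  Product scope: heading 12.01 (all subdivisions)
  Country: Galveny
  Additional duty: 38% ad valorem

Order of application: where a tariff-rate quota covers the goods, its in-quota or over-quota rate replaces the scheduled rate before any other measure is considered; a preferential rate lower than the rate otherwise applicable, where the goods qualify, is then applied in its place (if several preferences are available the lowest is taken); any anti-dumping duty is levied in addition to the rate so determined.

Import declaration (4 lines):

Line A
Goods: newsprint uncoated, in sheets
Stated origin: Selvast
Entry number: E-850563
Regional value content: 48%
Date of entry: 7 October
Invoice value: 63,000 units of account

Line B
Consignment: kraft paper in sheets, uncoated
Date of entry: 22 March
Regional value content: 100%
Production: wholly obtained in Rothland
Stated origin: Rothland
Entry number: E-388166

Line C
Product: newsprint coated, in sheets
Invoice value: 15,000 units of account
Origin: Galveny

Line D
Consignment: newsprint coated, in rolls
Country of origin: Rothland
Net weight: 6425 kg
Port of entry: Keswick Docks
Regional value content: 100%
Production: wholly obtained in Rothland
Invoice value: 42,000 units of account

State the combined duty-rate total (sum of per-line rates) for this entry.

105%

Line A: newsprint → 12.01; uncoated → 12.01.02; in sheets → 12.01.02.01. Scheduled 34%. Selvast agreement on 12.01.01.02: 12.01.02.01 not covered. → 34%.
Line B: kraft paper → 12.02; uncoated → 12.02.01; in sheets → 12.02.01.02. Scheduled 14%. Rothland agreement on 12.01.01: 12.02.01.02 not covered; Rothland agreement on 12.02.02.01: 12.02.01.02 not covered. → 14%.
Line C: newsprint → 12.01; coated → 12.01.01; in sheets → 12.01.01.01. Scheduled 2%. quota on 12.01.01.01 open → in-quota 2%; anti-dumping (Galveny, 12.01): +38%; total 2% + 38% = 40%. → 40%.
Line D: newsprint → 12.01; coated → 12.01.01; in rolls → 12.01.01.02. Scheduled 22%. Rothland agreement on 12.01.01: RVC ≥ 60% → 17% available; Rothland agreement on 12.02.02.01: 12.01.01.02 not covered; preferential 17%. → 17%.
Sum: 34% + 14% + 40% + 17% = 105%.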